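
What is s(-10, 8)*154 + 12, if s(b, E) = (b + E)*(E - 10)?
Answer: 628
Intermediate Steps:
s(b, E) = (-10 + E)*(E + b) (s(b, E) = (E + b)*(-10 + E) = (-10 + E)*(E + b))
s(-10, 8)*154 + 12 = (8² - 10*8 - 10*(-10) + 8*(-10))*154 + 12 = (64 - 80 + 100 - 80)*154 + 12 = 4*154 + 12 = 616 + 12 = 628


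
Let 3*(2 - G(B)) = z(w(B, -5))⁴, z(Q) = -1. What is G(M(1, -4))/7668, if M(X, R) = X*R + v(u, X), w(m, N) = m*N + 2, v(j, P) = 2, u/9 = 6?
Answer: 5/23004 ≈ 0.00021735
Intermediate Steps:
u = 54 (u = 9*6 = 54)
w(m, N) = 2 + N*m (w(m, N) = N*m + 2 = 2 + N*m)
M(X, R) = 2 + R*X (M(X, R) = X*R + 2 = R*X + 2 = 2 + R*X)
G(B) = 5/3 (G(B) = 2 - ⅓*(-1)⁴ = 2 - ⅓*1 = 2 - ⅓ = 5/3)
G(M(1, -4))/7668 = (5/3)/7668 = (5/3)*(1/7668) = 5/23004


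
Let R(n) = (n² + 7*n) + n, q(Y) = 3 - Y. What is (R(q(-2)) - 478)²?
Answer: 170569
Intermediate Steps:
R(n) = n² + 8*n
(R(q(-2)) - 478)² = ((3 - 1*(-2))*(8 + (3 - 1*(-2))) - 478)² = ((3 + 2)*(8 + (3 + 2)) - 478)² = (5*(8 + 5) - 478)² = (5*13 - 478)² = (65 - 478)² = (-413)² = 170569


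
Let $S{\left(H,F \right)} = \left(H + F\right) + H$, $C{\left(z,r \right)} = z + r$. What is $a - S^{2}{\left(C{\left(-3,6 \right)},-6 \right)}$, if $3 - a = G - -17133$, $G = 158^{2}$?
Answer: $-42094$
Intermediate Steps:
$C{\left(z,r \right)} = r + z$
$S{\left(H,F \right)} = F + 2 H$ ($S{\left(H,F \right)} = \left(F + H\right) + H = F + 2 H$)
$G = 24964$
$a = -42094$ ($a = 3 - \left(24964 - -17133\right) = 3 - \left(24964 + 17133\right) = 3 - 42097 = -42094$)
$a - S^{2}{\left(C{\left(-3,6 \right)},-6 \right)} = -42094 - \left(-6 + 2 \left(6 - 3\right)\right)^{2} = -42094 - \left(-6 + 2 \cdot 3\right)^{2} = -42094 - \left(-6 + 6\right)^{2} = -42094 - 0^{2} = -42094 - 0 = -42094 + 0 = -42094$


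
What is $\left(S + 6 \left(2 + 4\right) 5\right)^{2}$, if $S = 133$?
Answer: $97969$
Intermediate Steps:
$\left(S + 6 \left(2 + 4\right) 5\right)^{2} = \left(133 + 6 \left(2 + 4\right) 5\right)^{2} = \left(133 + 6 \cdot 6 \cdot 5\right)^{2} = \left(133 + 6 \cdot 30\right)^{2} = \left(133 + 180\right)^{2} = 313^{2} = 97969$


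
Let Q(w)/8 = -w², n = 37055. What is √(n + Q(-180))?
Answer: I*√222145 ≈ 471.32*I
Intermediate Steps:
Q(w) = -8*w² (Q(w) = 8*(-w²) = -8*w²)
√(n + Q(-180)) = √(37055 - 8*(-180)²) = √(37055 - 8*32400) = √(37055 - 259200) = √(-222145) = I*√222145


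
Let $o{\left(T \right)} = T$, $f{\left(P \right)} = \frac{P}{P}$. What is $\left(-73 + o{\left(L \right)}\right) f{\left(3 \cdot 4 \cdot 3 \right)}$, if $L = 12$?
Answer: $-61$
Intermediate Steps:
$f{\left(P \right)} = 1$
$\left(-73 + o{\left(L \right)}\right) f{\left(3 \cdot 4 \cdot 3 \right)} = \left(-73 + 12\right) 1 = \left(-61\right) 1 = -61$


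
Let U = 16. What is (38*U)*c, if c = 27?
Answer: 16416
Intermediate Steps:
(38*U)*c = (38*16)*27 = 608*27 = 16416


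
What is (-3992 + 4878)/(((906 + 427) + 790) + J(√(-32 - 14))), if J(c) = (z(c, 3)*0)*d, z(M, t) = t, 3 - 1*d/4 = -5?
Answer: 886/2123 ≈ 0.41733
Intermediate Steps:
d = 32 (d = 12 - 4*(-5) = 12 + 20 = 32)
J(c) = 0 (J(c) = (3*0)*32 = 0*32 = 0)
(-3992 + 4878)/(((906 + 427) + 790) + J(√(-32 - 14))) = (-3992 + 4878)/(((906 + 427) + 790) + 0) = 886/((1333 + 790) + 0) = 886/(2123 + 0) = 886/2123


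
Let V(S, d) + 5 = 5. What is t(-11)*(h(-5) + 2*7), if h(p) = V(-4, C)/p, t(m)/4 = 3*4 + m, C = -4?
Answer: 56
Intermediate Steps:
V(S, d) = 0 (V(S, d) = -5 + 5 = 0)
t(m) = 48 + 4*m (t(m) = 4*(3*4 + m) = 4*(12 + m) = 48 + 4*m)
h(p) = 0 (h(p) = 0/p = 0)
t(-11)*(h(-5) + 2*7) = (48 + 4*(-11))*(0 + 2*7) = (48 - 44)*(0 + 14) = 4*14 = 56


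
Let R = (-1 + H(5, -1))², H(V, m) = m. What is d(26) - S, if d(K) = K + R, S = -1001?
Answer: 1031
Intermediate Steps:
R = 4 (R = (-1 - 1)² = (-2)² = 4)
d(K) = 4 + K (d(K) = K + 4 = 4 + K)
d(26) - S = (4 + 26) - 1*(-1001) = 30 + 1001 = 1031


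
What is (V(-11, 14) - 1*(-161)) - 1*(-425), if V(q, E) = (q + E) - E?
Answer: 575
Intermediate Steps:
V(q, E) = q (V(q, E) = (E + q) - E = q)
(V(-11, 14) - 1*(-161)) - 1*(-425) = (-11 - 1*(-161)) - 1*(-425) = (-11 + 161) + 425 = 150 + 425 = 575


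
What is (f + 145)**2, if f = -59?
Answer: 7396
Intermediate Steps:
(f + 145)**2 = (-59 + 145)**2 = 86**2 = 7396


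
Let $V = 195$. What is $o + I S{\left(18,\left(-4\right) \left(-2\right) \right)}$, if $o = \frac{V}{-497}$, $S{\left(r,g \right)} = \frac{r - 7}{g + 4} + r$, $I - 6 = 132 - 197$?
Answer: $- \frac{6658661}{5964} \approx -1116.5$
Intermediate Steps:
$I = -59$ ($I = 6 + \left(132 - 197\right) = 6 - 65 = -59$)
$S{\left(r,g \right)} = r + \frac{-7 + r}{4 + g}$ ($S{\left(r,g \right)} = \frac{-7 + r}{4 + g} + r = r + \frac{-7 + r}{4 + g}$)
$o = - \frac{195}{497}$ ($o = \frac{195}{-497} = 195 \left(- \frac{1}{497}\right) = - \frac{195}{497} \approx -0.39235$)
$o + I S{\left(18,\left(-4\right) \left(-2\right) \right)} = - \frac{195}{497} - 59 \frac{-7 + 5 \cdot 18 + \left(-4\right) \left(-2\right) 18}{4 - -8} = - \frac{195}{497} - 59 \frac{-7 + 90 + 8 \cdot 18}{4 + 8} = - \frac{195}{497} - 59 \frac{-7 + 90 + 144}{12} = - \frac{195}{497} - 59 \cdot \frac{1}{12} \cdot 227 = - \frac{195}{497} - \frac{13393}{12} = - \frac{6658661}{5964}$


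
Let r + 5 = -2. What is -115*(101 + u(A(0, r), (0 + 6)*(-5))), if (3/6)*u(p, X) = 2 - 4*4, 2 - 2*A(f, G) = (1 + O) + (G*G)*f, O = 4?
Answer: -8395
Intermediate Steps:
r = -7 (r = -5 - 2 = -7)
A(f, G) = -3/2 - f*G²/2 (A(f, G) = 1 - ((1 + 4) + (G*G)*f)/2 = 1 - (5 + G²*f)/2 = 1 - (5 + f*G²)/2 = 1 + (-5/2 - f*G²/2) = -3/2 - f*G²/2)
u(p, X) = -28 (u(p, X) = 2*(2 - 4*4) = 2*(2 - 16) = 2*(-14) = -28)
-115*(101 + u(A(0, r), (0 + 6)*(-5))) = -115*(101 - 28) = -115*73 = -8395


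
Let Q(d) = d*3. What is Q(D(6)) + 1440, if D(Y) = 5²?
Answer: 1515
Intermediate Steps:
D(Y) = 25
Q(d) = 3*d
Q(D(6)) + 1440 = 3*25 + 1440 = 75 + 1440 = 1515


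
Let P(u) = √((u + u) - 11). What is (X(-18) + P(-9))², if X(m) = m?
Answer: (18 - I*√29)² ≈ 295.0 - 193.87*I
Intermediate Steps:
P(u) = √(-11 + 2*u) (P(u) = √(2*u - 11) = √(-11 + 2*u))
(X(-18) + P(-9))² = (-18 + √(-11 + 2*(-9)))² = (-18 + √(-11 - 18))² = (-18 + √(-29))² = (-18 + I*√29)²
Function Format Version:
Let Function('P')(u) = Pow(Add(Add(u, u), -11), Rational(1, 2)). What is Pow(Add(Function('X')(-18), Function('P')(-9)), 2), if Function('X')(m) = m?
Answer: Pow(Add(18, Mul(-1, I, Pow(29, Rational(1, 2)))), 2) ≈ Add(295.00, Mul(-193.87, I))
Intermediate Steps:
Function('P')(u) = Pow(Add(-11, Mul(2, u)), Rational(1, 2)) (Function('P')(u) = Pow(Add(Mul(2, u), -11), Rational(1, 2)) = Pow(Add(-11, Mul(2, u)), Rational(1, 2)))
Pow(Add(Function('X')(-18), Function('P')(-9)), 2) = Pow(Add(-18, Pow(Add(-11, Mul(2, -9)), Rational(1, 2))), 2) = Pow(Add(-18, Pow(Add(-11, -18), Rational(1, 2))), 2) = Pow(Add(-18, Pow(-29, Rational(1, 2))), 2) = Pow(Add(-18, Mul(I, Pow(29, Rational(1, 2)))), 2)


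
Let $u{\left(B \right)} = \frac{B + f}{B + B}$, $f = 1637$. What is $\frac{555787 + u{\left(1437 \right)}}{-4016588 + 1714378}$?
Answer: $- \frac{399333728}{1654137885} \approx -0.24142$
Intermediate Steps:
$u{\left(B \right)} = \frac{1637 + B}{2 B}$ ($u{\left(B \right)} = \frac{B + 1637}{B + B} = \frac{1637 + B}{2 B}$)
$\frac{555787 + u{\left(1437 \right)}}{-4016588 + 1714378} = \frac{555787 + \frac{1637 + 1437}{2 \cdot 1437}}{-4016588 + 1714378} = \frac{555787 + \frac{1}{2} \cdot \frac{1}{1437} \cdot 3074}{-2302210} = \left(555787 + \frac{1537}{1437}\right) \left(- \frac{1}{2302210}\right) = \frac{798667456}{1437} \left(- \frac{1}{2302210}\right) = - \frac{399333728}{1654137885}$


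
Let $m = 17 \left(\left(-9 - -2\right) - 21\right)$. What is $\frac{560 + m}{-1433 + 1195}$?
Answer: $- \frac{6}{17} \approx -0.35294$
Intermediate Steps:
$m = -476$ ($m = 17 \left(\left(-9 + 2\right) - 21\right) = 17 \left(-7 - 21\right) = 17 \left(-28\right) = -476$)
$\frac{560 + m}{-1433 + 1195} = \frac{560 - 476}{-1433 + 1195} = \frac{84}{-238} = 84 \left(- \frac{1}{238}\right) = - \frac{6}{17}$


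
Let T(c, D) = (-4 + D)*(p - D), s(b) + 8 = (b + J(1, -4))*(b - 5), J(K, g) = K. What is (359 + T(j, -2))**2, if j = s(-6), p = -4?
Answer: 137641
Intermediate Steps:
s(b) = -8 + (1 + b)*(-5 + b) (s(b) = -8 + (b + 1)*(b - 5) = -8 + (1 + b)*(-5 + b))
j = 47 (j = -13 + (-6)**2 - 4*(-6) = -13 + 36 + 24 = 47)
T(c, D) = (-4 + D)*(-4 - D)
(359 + T(j, -2))**2 = (359 + (16 - 1*(-2)**2))**2 = (359 + (16 - 1*4))**2 = (359 + (16 - 4))**2 = (359 + 12)**2 = 371**2 = 137641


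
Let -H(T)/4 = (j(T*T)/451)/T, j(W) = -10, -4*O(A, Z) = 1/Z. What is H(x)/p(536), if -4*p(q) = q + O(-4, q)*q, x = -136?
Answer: 80/16430381 ≈ 4.8690e-6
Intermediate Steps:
O(A, Z) = -1/(4*Z)
p(q) = 1/16 - q/4 (p(q) = -(q + (-1/(4*q))*q)/4 = -(q - ¼)/4 = -(-¼ + q)/4 = 1/16 - q/4)
H(T) = 40/(451*T) (H(T) = -4*(-10/451)/T = -4*(-10*1/451)/T = -(-40)/(451*T) = 40/(451*T))
H(x)/p(536) = ((40/451)/(-136))/(1/16 - ¼*536) = ((40/451)*(-1/136))/(1/16 - 134) = -5/(7667*(-2143/16)) = -5/7667*(-16/2143) = 80/16430381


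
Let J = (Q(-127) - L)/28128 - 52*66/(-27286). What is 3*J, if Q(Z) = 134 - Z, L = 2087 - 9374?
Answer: 37811253/31979192 ≈ 1.1824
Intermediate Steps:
L = -7287
J = 12603751/31979192 (J = ((134 - 1*(-127)) - 1*(-7287))/28128 - 52*66/(-27286) = ((134 + 127) + 7287)*(1/28128) - 3432*(-1/27286) = (261 + 7287)*(1/28128) + 1716/13643 = 7548*(1/28128) + 1716/13643 = 629/2344 + 1716/13643 = 12603751/31979192 ≈ 0.39412)
3*J = 3*(12603751/31979192) = 37811253/31979192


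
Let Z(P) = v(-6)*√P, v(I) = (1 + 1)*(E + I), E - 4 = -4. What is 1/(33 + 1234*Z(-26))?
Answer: 11/1900399851 + 4936*I*√26/1900399851 ≈ 5.7883e-9 + 1.3244e-5*I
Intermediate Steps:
E = 0 (E = 4 - 4 = 0)
v(I) = 2*I (v(I) = (1 + 1)*(0 + I) = 2*I)
Z(P) = -12*√P (Z(P) = (2*(-6))*√P = -12*√P)
1/(33 + 1234*Z(-26)) = 1/(33 + 1234*(-12*I*√26)) = 1/(33 - 14808*I*√26)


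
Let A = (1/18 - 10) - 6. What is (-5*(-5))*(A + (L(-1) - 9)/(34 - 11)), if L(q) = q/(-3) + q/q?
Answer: -7325/18 ≈ -406.94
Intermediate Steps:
L(q) = 1 - q/3 (L(q) = q*(-⅓) + 1 = -q/3 + 1 = 1 - q/3)
A = -287/18 (A = (1/18 - 10) - 6 = -179/18 - 6 = -287/18 ≈ -15.944)
(-5*(-5))*(A + (L(-1) - 9)/(34 - 11)) = (-5*(-5))*(-287/18 + ((1 - ⅓*(-1)) - 9)/(34 - 11)) = 25*(-287/18 + ((1 + ⅓) - 9)/23) = 25*(-287/18 + (4/3 - 9)*(1/23)) = 25*(-287/18 - 23/3*1/23) = 25*(-287/18 - ⅓) = 25*(-293/18) = -7325/18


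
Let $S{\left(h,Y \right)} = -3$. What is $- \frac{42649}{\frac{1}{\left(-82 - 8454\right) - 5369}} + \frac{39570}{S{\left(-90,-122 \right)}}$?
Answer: $593021155$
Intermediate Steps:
$- \frac{42649}{\frac{1}{\left(-82 - 8454\right) - 5369}} + \frac{39570}{S{\left(-90,-122 \right)}} = - \frac{42649}{\frac{1}{\left(-82 - 8454\right) - 5369}} + \frac{39570}{-3} = - \frac{42649}{\frac{1}{-8536 - 5369}} + 39570 \left(- \frac{1}{3}\right) = - \frac{42649}{\frac{1}{-13905}} - 13190 = - \frac{42649}{- \frac{1}{13905}} - 13190 = \left(-42649\right) \left(-13905\right) - 13190 = 593034345 - 13190 = 593021155$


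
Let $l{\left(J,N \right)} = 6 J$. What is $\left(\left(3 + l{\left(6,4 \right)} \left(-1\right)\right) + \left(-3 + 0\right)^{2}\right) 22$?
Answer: $-528$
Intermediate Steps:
$\left(\left(3 + l{\left(6,4 \right)} \left(-1\right)\right) + \left(-3 + 0\right)^{2}\right) 22 = \left(\left(3 + 6 \cdot 6 \left(-1\right)\right) + \left(-3 + 0\right)^{2}\right) 22 = \left(\left(3 + 36 \left(-1\right)\right) + \left(-3\right)^{2}\right) 22 = \left(\left(3 - 36\right) + 9\right) 22 = \left(-33 + 9\right) 22 = \left(-24\right) 22 = -528$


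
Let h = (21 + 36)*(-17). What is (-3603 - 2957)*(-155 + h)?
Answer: 7373440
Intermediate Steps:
h = -969 (h = 57*(-17) = -969)
(-3603 - 2957)*(-155 + h) = (-3603 - 2957)*(-155 - 969) = -6560*(-1124) = 7373440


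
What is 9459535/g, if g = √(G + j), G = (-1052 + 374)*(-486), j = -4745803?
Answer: -1891907*I*√4416295/883259 ≈ -4501.3*I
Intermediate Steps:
G = 329508 (G = -678*(-486) = 329508)
g = I*√4416295 (g = √(329508 - 4745803) = √(-4416295) = I*√4416295 ≈ 2101.5*I)
9459535/g = 9459535/((I*√4416295)) = 9459535*(-I*√4416295/4416295) = -1891907*I*√4416295/883259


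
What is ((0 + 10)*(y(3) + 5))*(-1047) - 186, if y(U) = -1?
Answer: -42066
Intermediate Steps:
((0 + 10)*(y(3) + 5))*(-1047) - 186 = ((0 + 10)*(-1 + 5))*(-1047) - 186 = (10*4)*(-1047) - 186 = 40*(-1047) - 186 = -41880 - 186 = -42066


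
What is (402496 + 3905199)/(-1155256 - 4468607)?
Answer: -615385/803409 ≈ -0.76597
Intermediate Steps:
(402496 + 3905199)/(-1155256 - 4468607) = 4307695/(-5623863) = 4307695*(-1/5623863) = -615385/803409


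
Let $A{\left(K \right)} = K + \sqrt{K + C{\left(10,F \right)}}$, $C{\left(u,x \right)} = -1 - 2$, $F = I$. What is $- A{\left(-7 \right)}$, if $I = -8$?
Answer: $7 - i \sqrt{10} \approx 7.0 - 3.1623 i$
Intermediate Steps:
$F = -8$
$C{\left(u,x \right)} = -3$ ($C{\left(u,x \right)} = -1 - 2 = -3$)
$A{\left(K \right)} = K + \sqrt{-3 + K}$ ($A{\left(K \right)} = K + \sqrt{K - 3} = K + \sqrt{-3 + K}$)
$- A{\left(-7 \right)} = - (-7 + \sqrt{-3 - 7}) = - (-7 + \sqrt{-10}) = - (-7 + i \sqrt{10}) = 7 - i \sqrt{10}$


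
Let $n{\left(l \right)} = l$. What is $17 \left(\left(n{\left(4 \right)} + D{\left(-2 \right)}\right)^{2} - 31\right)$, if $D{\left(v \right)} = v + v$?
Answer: $-527$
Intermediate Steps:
$D{\left(v \right)} = 2 v$
$17 \left(\left(n{\left(4 \right)} + D{\left(-2 \right)}\right)^{2} - 31\right) = 17 \left(\left(4 + 2 \left(-2\right)\right)^{2} - 31\right) = 17 \left(\left(4 - 4\right)^{2} - 31\right) = 17 \left(0^{2} - 31\right) = 17 \left(0 - 31\right) = 17 \left(-31\right) = -527$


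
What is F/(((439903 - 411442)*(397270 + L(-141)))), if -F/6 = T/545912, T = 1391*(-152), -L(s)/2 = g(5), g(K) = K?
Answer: 26429/128589763351590 ≈ 2.0553e-10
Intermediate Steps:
L(s) = -10 (L(s) = -2*5 = -10)
T = -211432
F = 158574/68239 (F = -(-1268592)/545912 = -6*(-26429/68239) = 158574/68239 ≈ 2.3238)
F/(((439903 - 411442)*(397270 + L(-141)))) = 158574/(68239*(((439903 - 411442)*(397270 - 10)))) = 158574/(68239*((28461*397260))) = (158574/68239)/11306416860 = (158574/68239)*(1/11306416860) = 26429/128589763351590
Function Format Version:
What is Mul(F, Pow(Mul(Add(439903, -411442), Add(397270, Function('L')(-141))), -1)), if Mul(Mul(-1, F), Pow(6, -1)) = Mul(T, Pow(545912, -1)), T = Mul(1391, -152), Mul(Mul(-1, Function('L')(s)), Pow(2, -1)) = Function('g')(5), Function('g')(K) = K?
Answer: Rational(26429, 128589763351590) ≈ 2.0553e-10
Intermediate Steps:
Function('L')(s) = -10 (Function('L')(s) = Mul(-2, 5) = -10)
T = -211432
F = Rational(158574, 68239) (F = Mul(-6, Mul(-211432, Pow(545912, -1))) = Mul(-6, Mul(-211432, Rational(1, 545912))) = Mul(-6, Rational(-26429, 68239)) = Rational(158574, 68239) ≈ 2.3238)
Mul(F, Pow(Mul(Add(439903, -411442), Add(397270, Function('L')(-141))), -1)) = Mul(Rational(158574, 68239), Pow(Mul(Add(439903, -411442), Add(397270, -10)), -1)) = Mul(Rational(158574, 68239), Pow(Mul(28461, 397260), -1)) = Mul(Rational(158574, 68239), Pow(11306416860, -1)) = Mul(Rational(158574, 68239), Rational(1, 11306416860)) = Rational(26429, 128589763351590)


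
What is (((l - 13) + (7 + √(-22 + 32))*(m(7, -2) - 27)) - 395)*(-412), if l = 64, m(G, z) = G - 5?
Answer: 213828 + 10300*√10 ≈ 2.4640e+5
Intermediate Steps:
m(G, z) = -5 + G
(((l - 13) + (7 + √(-22 + 32))*(m(7, -2) - 27)) - 395)*(-412) = (((64 - 13) + (7 + √(-22 + 32))*((-5 + 7) - 27)) - 395)*(-412) = ((51 + (7 + √10)*(2 - 27)) - 395)*(-412) = ((51 + (7 + √10)*(-25)) - 395)*(-412) = ((51 + (-175 - 25*√10)) - 395)*(-412) = ((-124 - 25*√10) - 395)*(-412) = (-519 - 25*√10)*(-412) = 213828 + 10300*√10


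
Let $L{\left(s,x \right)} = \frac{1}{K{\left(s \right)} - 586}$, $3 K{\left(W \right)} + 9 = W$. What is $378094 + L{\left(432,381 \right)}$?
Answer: $\frac{168251829}{445} \approx 3.7809 \cdot 10^{5}$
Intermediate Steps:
$K{\left(W \right)} = -3 + \frac{W}{3}$
$L{\left(s,x \right)} = \frac{1}{-589 + \frac{s}{3}}$ ($L{\left(s,x \right)} = \frac{1}{\left(-3 + \frac{s}{3}\right) - 586} = \frac{1}{-589 + \frac{s}{3}}$)
$378094 + L{\left(432,381 \right)} = 378094 + \frac{3}{-1767 + 432} = 378094 + \frac{3}{-1335} = 378094 + 3 \left(- \frac{1}{1335}\right) = 378094 - \frac{1}{445} = \frac{168251829}{445}$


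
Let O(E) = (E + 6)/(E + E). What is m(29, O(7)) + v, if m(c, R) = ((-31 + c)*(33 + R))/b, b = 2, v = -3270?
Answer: -46255/14 ≈ -3303.9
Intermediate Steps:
O(E) = (6 + E)/(2*E) (O(E) = (6 + E)/((2*E)) = (6 + E)*(1/(2*E)) = (6 + E)/(2*E))
m(c, R) = (-31 + c)*(33 + R)/2 (m(c, R) = ((-31 + c)*(33 + R))/2 = ((-31 + c)*(33 + R))*(1/2) = (-31 + c)*(33 + R)/2)
m(29, O(7)) + v = (-1023/2 - 31*(6 + 7)/(4*7) + (33/2)*29 + (1/2)*((1/2)*(6 + 7)/7)*29) - 3270 = (-1023/2 - 31*13/(4*7) + 957/2 + (1/2)*((1/2)*(1/7)*13)*29) - 3270 = (-1023/2 - 31/2*13/14 + 957/2 + (1/2)*(13/14)*29) - 3270 = (-1023/2 - 403/28 + 957/2 + 377/28) - 3270 = -475/14 - 3270 = -46255/14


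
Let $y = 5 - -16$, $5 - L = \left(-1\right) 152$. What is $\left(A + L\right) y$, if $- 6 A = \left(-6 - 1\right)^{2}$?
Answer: $\frac{6251}{2} \approx 3125.5$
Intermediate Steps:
$L = 157$ ($L = 5 - \left(-1\right) 152 = 5 - -152 = 5 + 152 = 157$)
$A = - \frac{49}{6}$ ($A = - \frac{\left(-6 - 1\right)^{2}}{6} = - \frac{\left(-7\right)^{2}}{6} = \left(- \frac{1}{6}\right) 49 = - \frac{49}{6} \approx -8.1667$)
$y = 21$ ($y = 5 + 16 = 21$)
$\left(A + L\right) y = \left(- \frac{49}{6} + 157\right) 21 = \frac{893}{6} \cdot 21 = \frac{6251}{2}$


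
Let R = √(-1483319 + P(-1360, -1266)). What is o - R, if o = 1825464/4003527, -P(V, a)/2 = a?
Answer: 608488/1334509 - I*√1480787 ≈ 0.45596 - 1216.9*I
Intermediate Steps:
P(V, a) = -2*a
o = 608488/1334509 (o = 1825464*(1/4003527) = 608488/1334509 ≈ 0.45596)
R = I*√1480787 (R = √(-1483319 - 2*(-1266)) = √(-1483319 + 2532) = √(-1480787) = I*√1480787 ≈ 1216.9*I)
o - R = 608488/1334509 - I*√1480787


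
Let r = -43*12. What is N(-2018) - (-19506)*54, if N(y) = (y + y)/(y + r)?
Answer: 1334563526/1267 ≈ 1.0533e+6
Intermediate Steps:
r = -516
N(y) = 2*y/(-516 + y) (N(y) = (y + y)/(y - 516) = (2*y)/(-516 + y) = 2*y/(-516 + y))
N(-2018) - (-19506)*54 = 2*(-2018)/(-516 - 2018) - (-19506)*54 = 2*(-2018)/(-2534) - 1*(-1053324) = 2*(-2018)*(-1/2534) + 1053324 = 2018/1267 + 1053324 = 1334563526/1267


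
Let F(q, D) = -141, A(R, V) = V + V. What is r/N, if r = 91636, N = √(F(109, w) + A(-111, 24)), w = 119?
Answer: -2956*I*√93/3 ≈ -9502.2*I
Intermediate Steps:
A(R, V) = 2*V
N = I*√93 (N = √(-141 + 2*24) = √(-141 + 48) = √(-93) = I*√93 ≈ 9.6436*I)
r/N = 91636/((I*√93)) = 91636*(-I*√93/93) = -2956*I*√93/3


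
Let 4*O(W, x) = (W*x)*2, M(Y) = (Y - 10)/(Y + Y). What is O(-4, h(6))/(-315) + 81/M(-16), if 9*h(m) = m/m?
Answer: 3674186/36855 ≈ 99.693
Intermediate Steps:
h(m) = ⅑ (h(m) = (m/m)/9 = (⅑)*1 = ⅑)
M(Y) = (-10 + Y)/(2*Y) (M(Y) = (-10 + Y)/((2*Y)) = (-10 + Y)*(1/(2*Y)) = (-10 + Y)/(2*Y))
O(W, x) = W*x/2 (O(W, x) = ((W*x)*2)/4 = (2*W*x)/4 = W*x/2)
O(-4, h(6))/(-315) + 81/M(-16) = ((½)*(-4)*(⅑))/(-315) + 81/(((½)*(-10 - 16)/(-16))) = -2/9*(-1/315) + 81/(((½)*(-1/16)*(-26))) = 2/2835 + 81/(13/16) = 2/2835 + 81*(16/13) = 2/2835 + 1296/13 = 3674186/36855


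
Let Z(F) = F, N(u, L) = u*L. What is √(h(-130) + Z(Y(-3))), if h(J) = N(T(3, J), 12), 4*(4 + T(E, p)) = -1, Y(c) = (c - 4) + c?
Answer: I*√61 ≈ 7.8102*I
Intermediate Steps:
Y(c) = -4 + 2*c (Y(c) = (-4 + c) + c = -4 + 2*c)
T(E, p) = -17/4 (T(E, p) = -4 + (¼)*(-1) = -4 - ¼ = -17/4)
N(u, L) = L*u
h(J) = -51 (h(J) = 12*(-17/4) = -51)
√(h(-130) + Z(Y(-3))) = √(-51 + (-4 + 2*(-3))) = √(-51 + (-4 - 6)) = √(-51 - 10) = √(-61) = I*√61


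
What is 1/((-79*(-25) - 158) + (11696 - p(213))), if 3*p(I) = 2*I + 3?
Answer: 1/13370 ≈ 7.4794e-5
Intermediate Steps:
p(I) = 1 + 2*I/3 (p(I) = (2*I + 3)/3 = (3 + 2*I)/3 = 1 + 2*I/3)
1/((-79*(-25) - 158) + (11696 - p(213))) = 1/((-79*(-25) - 158) + (11696 - (1 + (⅔)*213))) = 1/((1975 - 158) + (11696 - (1 + 142))) = 1/(1817 + (11696 - 1*143)) = 1/(1817 + (11696 - 143)) = 1/(1817 + 11553) = 1/13370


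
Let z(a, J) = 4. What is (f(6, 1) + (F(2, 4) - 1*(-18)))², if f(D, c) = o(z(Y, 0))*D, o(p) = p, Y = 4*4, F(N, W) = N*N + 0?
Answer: 2116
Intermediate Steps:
F(N, W) = N² (F(N, W) = N² + 0 = N²)
Y = 16
f(D, c) = 4*D
(f(6, 1) + (F(2, 4) - 1*(-18)))² = (4*6 + (2² - 1*(-18)))² = (24 + (4 + 18))² = (24 + 22)² = 46² = 2116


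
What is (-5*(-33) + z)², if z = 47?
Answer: 44944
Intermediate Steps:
(-5*(-33) + z)² = (-5*(-33) + 47)² = (165 + 47)² = 212² = 44944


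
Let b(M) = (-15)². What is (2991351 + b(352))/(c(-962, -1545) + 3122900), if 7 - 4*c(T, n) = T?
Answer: 11966304/12492569 ≈ 0.95787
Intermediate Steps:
c(T, n) = 7/4 - T/4
b(M) = 225
(2991351 + b(352))/(c(-962, -1545) + 3122900) = (2991351 + 225)/((7/4 - ¼*(-962)) + 3122900) = 2991576/((7/4 + 481/2) + 3122900) = 2991576/(969/4 + 3122900) = 2991576/(12492569/4) = 2991576*(4/12492569) = 11966304/12492569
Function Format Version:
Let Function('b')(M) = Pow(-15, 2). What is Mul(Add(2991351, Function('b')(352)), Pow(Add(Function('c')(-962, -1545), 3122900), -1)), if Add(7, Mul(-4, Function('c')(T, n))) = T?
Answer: Rational(11966304, 12492569) ≈ 0.95787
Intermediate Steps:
Function('c')(T, n) = Add(Rational(7, 4), Mul(Rational(-1, 4), T))
Function('b')(M) = 225
Mul(Add(2991351, Function('b')(352)), Pow(Add(Function('c')(-962, -1545), 3122900), -1)) = Mul(Add(2991351, 225), Pow(Add(Add(Rational(7, 4), Mul(Rational(-1, 4), -962)), 3122900), -1)) = Mul(2991576, Pow(Add(Add(Rational(7, 4), Rational(481, 2)), 3122900), -1)) = Mul(2991576, Pow(Add(Rational(969, 4), 3122900), -1)) = Mul(2991576, Pow(Rational(12492569, 4), -1)) = Mul(2991576, Rational(4, 12492569)) = Rational(11966304, 12492569)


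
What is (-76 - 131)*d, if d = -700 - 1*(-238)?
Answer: 95634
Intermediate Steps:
d = -462 (d = -700 + 238 = -462)
(-76 - 131)*d = (-76 - 131)*(-462) = -207*(-462) = 95634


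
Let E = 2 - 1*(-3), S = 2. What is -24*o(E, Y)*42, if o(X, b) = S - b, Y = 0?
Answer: -2016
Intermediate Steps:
E = 5 (E = 2 + 3 = 5)
o(X, b) = 2 - b
-24*o(E, Y)*42 = -24*(2 - 1*0)*42 = -24*(2 + 0)*42 = -24*2*42 = -48*42 = -2016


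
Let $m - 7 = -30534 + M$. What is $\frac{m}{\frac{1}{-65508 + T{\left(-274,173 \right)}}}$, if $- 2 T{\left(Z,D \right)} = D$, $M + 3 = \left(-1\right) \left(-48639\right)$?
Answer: $- \frac{2375701601}{2} \approx -1.1879 \cdot 10^{9}$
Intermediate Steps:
$M = 48636$ ($M = -3 - -48639 = -3 + 48639 = 48636$)
$T{\left(Z,D \right)} = - \frac{D}{2}$
$m = 18109$ ($m = 7 + \left(-30534 + 48636\right) = 7 + 18102 = 18109$)
$\frac{m}{\frac{1}{-65508 + T{\left(-274,173 \right)}}} = \frac{18109}{\frac{1}{-65508 - \frac{173}{2}}} = \frac{18109}{\frac{1}{- \frac{131189}{2}}} = \frac{18109}{- \frac{2}{131189}} = 18109 \left(- \frac{131189}{2}\right) = - \frac{2375701601}{2}$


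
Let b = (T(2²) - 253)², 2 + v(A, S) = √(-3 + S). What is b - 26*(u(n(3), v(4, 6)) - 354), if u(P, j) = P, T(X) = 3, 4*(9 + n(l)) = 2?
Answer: 71925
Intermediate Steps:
v(A, S) = -2 + √(-3 + S)
n(l) = -17/2 (n(l) = -9 + (¼)*2 = -9 + ½ = -17/2)
b = 62500 (b = (3 - 253)² = (-250)² = 62500)
b - 26*(u(n(3), v(4, 6)) - 354) = 62500 - 26*(-17/2 - 354) = 62500 - 26*(-725)/2 = 62500 - 1*(-9425) = 62500 + 9425 = 71925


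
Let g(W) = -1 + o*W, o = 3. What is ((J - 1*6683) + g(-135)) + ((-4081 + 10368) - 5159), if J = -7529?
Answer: -13490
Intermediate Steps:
g(W) = -1 + 3*W
((J - 1*6683) + g(-135)) + ((-4081 + 10368) - 5159) = ((-7529 - 1*6683) + (-1 + 3*(-135))) + ((-4081 + 10368) - 5159) = ((-7529 - 6683) + (-1 - 405)) + (6287 - 5159) = (-14212 - 406) + 1128 = -14618 + 1128 = -13490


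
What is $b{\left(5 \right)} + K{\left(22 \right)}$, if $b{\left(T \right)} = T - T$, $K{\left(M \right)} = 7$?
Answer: $7$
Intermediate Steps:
$b{\left(T \right)} = 0$
$b{\left(5 \right)} + K{\left(22 \right)} = 0 + 7 = 7$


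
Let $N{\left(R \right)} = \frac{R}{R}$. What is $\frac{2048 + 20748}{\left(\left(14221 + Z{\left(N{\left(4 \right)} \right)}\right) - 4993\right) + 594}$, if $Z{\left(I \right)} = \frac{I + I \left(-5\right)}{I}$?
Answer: $\frac{11398}{4909} \approx 2.3219$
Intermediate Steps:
$N{\left(R \right)} = 1$
$Z{\left(I \right)} = -4$ ($Z{\left(I \right)} = \frac{I - 5 I}{I} = \frac{\left(-4\right) I}{I} = -4$)
$\frac{2048 + 20748}{\left(\left(14221 + Z{\left(N{\left(4 \right)} \right)}\right) - 4993\right) + 594} = \frac{2048 + 20748}{\left(\left(14221 - 4\right) - 4993\right) + 594} = \frac{22796}{\left(14217 - 4993\right) + 594} = \frac{22796}{9224 + 594} = \frac{22796}{9818} = 22796 \cdot \frac{1}{9818} = \frac{11398}{4909}$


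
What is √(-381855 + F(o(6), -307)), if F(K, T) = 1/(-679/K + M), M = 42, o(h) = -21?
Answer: 3*I*√2109918514/223 ≈ 617.94*I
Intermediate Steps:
F(K, T) = 1/(42 - 679/K) (F(K, T) = 1/(-679/K + 42) = 1/(42 - 679/K))
√(-381855 + F(o(6), -307)) = √(-381855 + (⅐)*(-21)/(-97 + 6*(-21))) = √(-381855 + (⅐)*(-21)/(-97 - 126)) = √(-381855 + (⅐)*(-21)/(-223)) = √(-381855 + (⅐)*(-21)*(-1/223)) = √(-381855 + 3/223) = √(-85153662/223) = 3*I*√2109918514/223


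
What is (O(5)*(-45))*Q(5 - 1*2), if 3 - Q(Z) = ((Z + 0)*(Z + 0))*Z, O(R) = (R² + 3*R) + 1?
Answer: 44280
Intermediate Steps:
O(R) = 1 + R² + 3*R
Q(Z) = 3 - Z³ (Q(Z) = 3 - (Z + 0)*(Z + 0)*Z = 3 - Z*Z*Z = 3 - Z²*Z = 3 - Z³)
(O(5)*(-45))*Q(5 - 1*2) = ((1 + 5² + 3*5)*(-45))*(3 - (5 - 1*2)³) = ((1 + 25 + 15)*(-45))*(3 - (5 - 2)³) = (41*(-45))*(3 - 1*3³) = -1845*(3 - 1*27) = -1845*(3 - 27) = -1845*(-24) = 44280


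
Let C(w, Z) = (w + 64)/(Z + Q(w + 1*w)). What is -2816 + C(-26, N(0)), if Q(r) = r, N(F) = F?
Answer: -73235/26 ≈ -2816.7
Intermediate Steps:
C(w, Z) = (64 + w)/(Z + 2*w) (C(w, Z) = (w + 64)/(Z + (w + 1*w)) = (64 + w)/(Z + (w + w)) = (64 + w)/(Z + 2*w))
-2816 + C(-26, N(0)) = -2816 + (64 - 26)/(0 + 2*(-26)) = -2816 + 38/(0 - 52) = -2816 + 38/(-52) = -2816 - 1/52*38 = -2816 - 19/26 = -73235/26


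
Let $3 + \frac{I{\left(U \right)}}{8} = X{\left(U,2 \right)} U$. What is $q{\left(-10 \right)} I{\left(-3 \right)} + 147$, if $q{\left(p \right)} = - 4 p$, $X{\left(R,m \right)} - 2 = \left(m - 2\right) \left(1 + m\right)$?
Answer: $-2733$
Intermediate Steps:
$X{\left(R,m \right)} = 2 + \left(1 + m\right) \left(-2 + m\right)$ ($X{\left(R,m \right)} = 2 + \left(m - 2\right) \left(1 + m\right) = 2 + \left(-2 + m\right) \left(1 + m\right) = 2 + \left(1 + m\right) \left(-2 + m\right)$)
$I{\left(U \right)} = -24 + 16 U$ ($I{\left(U \right)} = -24 + 8 \cdot 2 \left(-1 + 2\right) U = -24 + 8 \cdot 2 \cdot 1 U = -24 + 8 \cdot 2 U = -24 + 16 U$)
$q{\left(-10 \right)} I{\left(-3 \right)} + 147 = \left(-4\right) \left(-10\right) \left(-24 + 16 \left(-3\right)\right) + 147 = 40 \left(-24 - 48\right) + 147 = 40 \left(-72\right) + 147 = -2880 + 147 = -2733$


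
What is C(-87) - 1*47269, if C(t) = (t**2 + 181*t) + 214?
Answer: -55233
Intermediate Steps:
C(t) = 214 + t**2 + 181*t
C(-87) - 1*47269 = (214 + (-87)**2 + 181*(-87)) - 1*47269 = (214 + 7569 - 15747) - 47269 = -7964 - 47269 = -55233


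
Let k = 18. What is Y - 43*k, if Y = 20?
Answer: -754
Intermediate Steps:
Y - 43*k = 20 - 43*18 = 20 - 774 = -754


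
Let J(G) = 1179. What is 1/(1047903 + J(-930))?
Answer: 1/1049082 ≈ 9.5321e-7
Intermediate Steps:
1/(1047903 + J(-930)) = 1/(1047903 + 1179) = 1/1049082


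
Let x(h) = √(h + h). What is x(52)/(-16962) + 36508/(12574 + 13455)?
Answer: 36508/26029 - √26/8481 ≈ 1.4020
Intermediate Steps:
x(h) = √2*√h (x(h) = √(2*h) = √2*√h)
x(52)/(-16962) + 36508/(12574 + 13455) = (√2*√52)/(-16962) + 36508/(12574 + 13455) = (√2*(2*√13))*(-1/16962) + 36508/26029 = (2*√26)*(-1/16962) + 36508*(1/26029) = -√26/8481 + 36508/26029 = 36508/26029 - √26/8481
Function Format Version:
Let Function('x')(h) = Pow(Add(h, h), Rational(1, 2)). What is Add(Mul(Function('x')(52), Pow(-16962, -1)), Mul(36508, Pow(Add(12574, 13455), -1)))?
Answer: Add(Rational(36508, 26029), Mul(Rational(-1, 8481), Pow(26, Rational(1, 2)))) ≈ 1.4020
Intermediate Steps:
Function('x')(h) = Mul(Pow(2, Rational(1, 2)), Pow(h, Rational(1, 2))) (Function('x')(h) = Pow(Mul(2, h), Rational(1, 2)) = Mul(Pow(2, Rational(1, 2)), Pow(h, Rational(1, 2))))
Add(Mul(Function('x')(52), Pow(-16962, -1)), Mul(36508, Pow(Add(12574, 13455), -1))) = Add(Mul(Mul(Pow(2, Rational(1, 2)), Pow(52, Rational(1, 2))), Pow(-16962, -1)), Mul(36508, Pow(Add(12574, 13455), -1))) = Add(Mul(Mul(Pow(2, Rational(1, 2)), Mul(2, Pow(13, Rational(1, 2)))), Rational(-1, 16962)), Mul(36508, Pow(26029, -1))) = Add(Mul(Mul(2, Pow(26, Rational(1, 2))), Rational(-1, 16962)), Mul(36508, Rational(1, 26029))) = Add(Mul(Rational(-1, 8481), Pow(26, Rational(1, 2))), Rational(36508, 26029)) = Add(Rational(36508, 26029), Mul(Rational(-1, 8481), Pow(26, Rational(1, 2))))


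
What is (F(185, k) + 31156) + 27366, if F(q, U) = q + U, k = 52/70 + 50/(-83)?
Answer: 170544243/2905 ≈ 58707.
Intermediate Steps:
k = 408/2905 (k = 52*(1/70) + 50*(-1/83) = 26/35 - 50/83 = 408/2905 ≈ 0.14045)
F(q, U) = U + q
(F(185, k) + 31156) + 27366 = ((408/2905 + 185) + 31156) + 27366 = (537833/2905 + 31156) + 27366 = 91046013/2905 + 27366 = 170544243/2905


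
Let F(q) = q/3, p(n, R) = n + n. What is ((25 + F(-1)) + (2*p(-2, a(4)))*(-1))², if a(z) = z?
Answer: 9604/9 ≈ 1067.1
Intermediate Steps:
p(n, R) = 2*n
F(q) = q/3 (F(q) = q*(⅓) = q/3)
((25 + F(-1)) + (2*p(-2, a(4)))*(-1))² = ((25 + (⅓)*(-1)) + (2*(2*(-2)))*(-1))² = ((25 - ⅓) + (2*(-4))*(-1))² = (74/3 - 8*(-1))² = (74/3 + 8)² = (98/3)² = 9604/9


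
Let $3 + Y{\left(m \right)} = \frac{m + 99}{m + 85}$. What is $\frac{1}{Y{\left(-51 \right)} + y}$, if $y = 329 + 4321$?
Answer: $\frac{17}{79023} \approx 0.00021513$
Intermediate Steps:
$y = 4650$
$Y{\left(m \right)} = -3 + \frac{99 + m}{85 + m}$ ($Y{\left(m \right)} = -3 + \frac{m + 99}{m + 85} = -3 + \frac{99 + m}{85 + m}$)
$\frac{1}{Y{\left(-51 \right)} + y} = \frac{1}{\frac{2 \left(-78 - -51\right)}{85 - 51} + 4650} = \frac{1}{\frac{2 \left(-78 + 51\right)}{34} + 4650} = \frac{1}{2 \cdot \frac{1}{34} \left(-27\right) + 4650} = \frac{1}{- \frac{27}{17} + 4650} = \frac{1}{\frac{79023}{17}} = \frac{17}{79023}$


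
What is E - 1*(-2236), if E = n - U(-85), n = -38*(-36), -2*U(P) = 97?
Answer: 7305/2 ≈ 3652.5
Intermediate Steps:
U(P) = -97/2 (U(P) = -1/2*97 = -97/2)
n = 1368
E = 2833/2 (E = 1368 - 1*(-97/2) = 1368 + 97/2 = 2833/2 ≈ 1416.5)
E - 1*(-2236) = 2833/2 - 1*(-2236) = 2833/2 + 2236 = 7305/2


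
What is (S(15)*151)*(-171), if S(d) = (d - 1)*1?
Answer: -361494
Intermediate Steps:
S(d) = -1 + d (S(d) = (-1 + d)*1 = -1 + d)
(S(15)*151)*(-171) = ((-1 + 15)*151)*(-171) = (14*151)*(-171) = 2114*(-171) = -361494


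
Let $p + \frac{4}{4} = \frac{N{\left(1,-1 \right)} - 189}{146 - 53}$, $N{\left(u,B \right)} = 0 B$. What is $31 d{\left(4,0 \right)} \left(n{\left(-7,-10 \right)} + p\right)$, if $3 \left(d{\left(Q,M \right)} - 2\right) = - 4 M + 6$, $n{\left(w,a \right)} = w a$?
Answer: $8304$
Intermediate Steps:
$n{\left(w,a \right)} = a w$
$N{\left(u,B \right)} = 0$
$p = - \frac{94}{31}$ ($p = -1 + \frac{0 - 189}{146 - 53} = -1 - \frac{189}{93} = -1 - \frac{63}{31} = - \frac{94}{31} \approx -3.0323$)
$d{\left(Q,M \right)} = 4 - \frac{4 M}{3}$ ($d{\left(Q,M \right)} = 2 + \frac{- 4 M + 6}{3} = 2 + \frac{6 - 4 M}{3} = 2 - \left(-2 + \frac{4 M}{3}\right) = 4 - \frac{4 M}{3}$)
$31 d{\left(4,0 \right)} \left(n{\left(-7,-10 \right)} + p\right) = 31 \left(4 - 0\right) \left(\left(-10\right) \left(-7\right) - \frac{94}{31}\right) = 31 \left(4 + 0\right) \left(70 - \frac{94}{31}\right) = 31 \cdot 4 \cdot \frac{2076}{31} = 124 \cdot \frac{2076}{31} = 8304$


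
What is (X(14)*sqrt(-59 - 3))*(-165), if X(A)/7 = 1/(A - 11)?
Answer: -385*I*sqrt(62) ≈ -3031.5*I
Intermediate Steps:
X(A) = 7/(-11 + A) (X(A) = 7/(A - 11) = 7/(-11 + A))
(X(14)*sqrt(-59 - 3))*(-165) = ((7/(-11 + 14))*sqrt(-59 - 3))*(-165) = ((7/3)*sqrt(-62))*(-165) = ((7*(1/3))*(I*sqrt(62)))*(-165) = (7*(I*sqrt(62))/3)*(-165) = (7*I*sqrt(62)/3)*(-165) = -385*I*sqrt(62)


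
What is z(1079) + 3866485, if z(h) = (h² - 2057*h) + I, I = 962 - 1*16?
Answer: 2812169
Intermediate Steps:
I = 946 (I = 962 - 16 = 946)
z(h) = 946 + h² - 2057*h (z(h) = (h² - 2057*h) + 946 = 946 + h² - 2057*h)
z(1079) + 3866485 = (946 + 1079² - 2057*1079) + 3866485 = (946 + 1164241 - 2219503) + 3866485 = -1054316 + 3866485 = 2812169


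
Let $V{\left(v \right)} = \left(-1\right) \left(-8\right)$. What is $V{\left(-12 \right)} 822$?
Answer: $6576$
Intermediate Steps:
$V{\left(v \right)} = 8$
$V{\left(-12 \right)} 822 = 8 \cdot 822 = 6576$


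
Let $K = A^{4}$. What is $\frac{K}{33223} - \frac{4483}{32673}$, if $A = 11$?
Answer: $\frac{329426684}{1085495079} \approx 0.30348$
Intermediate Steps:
$K = 14641$ ($K = 11^{4} = 14641$)
$\frac{K}{33223} - \frac{4483}{32673} = \frac{14641}{33223} - \frac{4483}{32673} = \frac{329426684}{1085495079}$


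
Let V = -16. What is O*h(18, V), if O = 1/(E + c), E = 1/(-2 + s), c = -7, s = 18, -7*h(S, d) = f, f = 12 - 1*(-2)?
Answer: 32/111 ≈ 0.28829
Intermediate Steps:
f = 14 (f = 12 + 2 = 14)
h(S, d) = -2 (h(S, d) = -⅐*14 = -2)
E = 1/16 (E = 1/(-2 + 18) = 1/16 ≈ 0.062500)
O = -16/111 (O = 1/(1/16 - 7) = 1/(-111/16) = -16/111 ≈ -0.14414)
O*h(18, V) = -16/111*(-2) = 32/111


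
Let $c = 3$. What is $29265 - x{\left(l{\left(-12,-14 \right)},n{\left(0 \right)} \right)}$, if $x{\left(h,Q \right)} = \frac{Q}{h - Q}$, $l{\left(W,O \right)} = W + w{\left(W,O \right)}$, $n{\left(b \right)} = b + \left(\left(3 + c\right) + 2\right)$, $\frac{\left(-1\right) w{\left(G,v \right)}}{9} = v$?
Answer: $\frac{1551041}{53} \approx 29265.0$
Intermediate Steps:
$w{\left(G,v \right)} = - 9 v$
$n{\left(b \right)} = 8 + b$ ($n{\left(b \right)} = b + \left(\left(3 + 3\right) + 2\right) = b + \left(6 + 2\right) = b + 8 = 8 + b$)
$l{\left(W,O \right)} = W - 9 O$
$x{\left(h,Q \right)} = \frac{Q}{h - Q}$
$29265 - x{\left(l{\left(-12,-14 \right)},n{\left(0 \right)} \right)} = 29265 - \frac{8 + 0}{\left(-12 - -126\right) - \left(8 + 0\right)} = 29265 - \frac{8}{\left(-12 + 126\right) - 8} = 29265 - \frac{8}{114 - 8} = 29265 - \frac{8}{106} = 29265 - 8 \cdot \frac{1}{106} = 29265 - \frac{4}{53} = \frac{1551041}{53}$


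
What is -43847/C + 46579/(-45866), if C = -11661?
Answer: 1467928783/534843426 ≈ 2.7446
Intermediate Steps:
-43847/C + 46579/(-45866) = -43847/(-11661) + 46579/(-45866) = -43847*(-1/11661) + 46579*(-1/45866) = 43847/11661 - 46579/45866 = 1467928783/534843426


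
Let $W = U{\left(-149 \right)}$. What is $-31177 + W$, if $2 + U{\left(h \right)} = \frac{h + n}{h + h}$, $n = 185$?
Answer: $- \frac{4645689}{149} \approx -31179.0$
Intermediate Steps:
$U{\left(h \right)} = -2 + \frac{185 + h}{2 h}$ ($U{\left(h \right)} = -2 + \frac{h + 185}{h + h} = -2 + \frac{185 + h}{2 h}$)
$W = - \frac{316}{149}$ ($W = \frac{185 - -447}{2 \left(-149\right)} = \frac{1}{2} \left(- \frac{1}{149}\right) \left(185 + 447\right) = \frac{1}{2} \left(- \frac{1}{149}\right) 632 = - \frac{316}{149} \approx -2.1208$)
$-31177 + W = -31177 - \frac{316}{149} = - \frac{4645689}{149}$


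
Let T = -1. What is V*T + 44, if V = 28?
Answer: 16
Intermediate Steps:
V*T + 44 = 28*(-1) + 44 = -28 + 44 = 16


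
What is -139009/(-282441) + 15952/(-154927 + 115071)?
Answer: 64677742/703560531 ≈ 0.091929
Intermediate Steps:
-139009/(-282441) + 15952/(-154927 + 115071) = -139009*(-1/282441) + 15952/(-39856) = 139009/282441 + 15952*(-1/39856) = 139009/282441 - 997/2491 = 64677742/703560531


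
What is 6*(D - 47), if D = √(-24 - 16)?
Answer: -282 + 12*I*√10 ≈ -282.0 + 37.947*I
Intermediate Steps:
D = 2*I*√10 (D = √(-40) = 2*I*√10 ≈ 6.3246*I)
6*(D - 47) = 6*(2*I*√10 - 47) = 6*(-47 + 2*I*√10) = -282 + 12*I*√10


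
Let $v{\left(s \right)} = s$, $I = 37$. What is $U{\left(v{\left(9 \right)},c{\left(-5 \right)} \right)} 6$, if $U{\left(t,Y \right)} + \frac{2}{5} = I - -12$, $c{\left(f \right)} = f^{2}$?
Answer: $\frac{1458}{5} \approx 291.6$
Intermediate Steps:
$U{\left(t,Y \right)} = \frac{243}{5}$ ($U{\left(t,Y \right)} = - \frac{2}{5} + \left(37 - -12\right) = - \frac{2}{5} + \left(37 + 12\right) = - \frac{2}{5} + 49 = \frac{243}{5}$)
$U{\left(v{\left(9 \right)},c{\left(-5 \right)} \right)} 6 = \frac{243}{5} \cdot 6 = \frac{1458}{5}$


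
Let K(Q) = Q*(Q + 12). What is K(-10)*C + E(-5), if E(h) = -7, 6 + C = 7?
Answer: -27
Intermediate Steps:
C = 1 (C = -6 + 7 = 1)
K(Q) = Q*(12 + Q)
K(-10)*C + E(-5) = -10*(12 - 10)*1 - 7 = -10*2*1 - 7 = -20*1 - 7 = -20 - 7 = -27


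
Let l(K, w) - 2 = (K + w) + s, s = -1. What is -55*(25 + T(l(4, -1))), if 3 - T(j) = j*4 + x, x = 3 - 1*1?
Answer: -550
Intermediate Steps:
l(K, w) = 1 + K + w (l(K, w) = 2 + ((K + w) - 1) = 2 + (-1 + K + w) = 1 + K + w)
x = 2 (x = 3 - 1 = 2)
T(j) = 1 - 4*j (T(j) = 3 - (j*4 + 2) = 3 - (4*j + 2) = 3 - (2 + 4*j) = 3 + (-2 - 4*j) = 1 - 4*j)
-55*(25 + T(l(4, -1))) = -55*(25 + (1 - 4*(1 + 4 - 1))) = -55*(25 + (1 - 4*4)) = -55*(25 + (1 - 16)) = -55*(25 - 15) = -55*10 = -550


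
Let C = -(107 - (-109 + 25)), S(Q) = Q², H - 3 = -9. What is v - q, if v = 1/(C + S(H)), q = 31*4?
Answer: -19221/155 ≈ -124.01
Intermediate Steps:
H = -6 (H = 3 - 9 = -6)
q = 124
C = -191 (C = -(107 - 1*(-84)) = -(107 + 84) = -1*191 = -191)
v = -1/155 (v = 1/(-191 + (-6)²) = 1/(-191 + 36) = 1/(-155) = -1/155 ≈ -0.0064516)
v - q = -1/155 - 1*124 = -1/155 - 124 = -19221/155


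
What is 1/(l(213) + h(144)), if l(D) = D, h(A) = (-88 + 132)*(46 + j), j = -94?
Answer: -1/1899 ≈ -0.00052659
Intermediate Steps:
h(A) = -2112 (h(A) = (-88 + 132)*(46 - 94) = 44*(-48) = -2112)
1/(l(213) + h(144)) = 1/(213 - 2112) = 1/(-1899) = -1/1899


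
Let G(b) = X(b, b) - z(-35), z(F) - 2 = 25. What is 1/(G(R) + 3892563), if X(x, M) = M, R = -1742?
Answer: 1/3890794 ≈ 2.5702e-7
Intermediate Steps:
z(F) = 27 (z(F) = 2 + 25 = 27)
G(b) = -27 + b (G(b) = b - 1*27 = b - 27 = -27 + b)
1/(G(R) + 3892563) = 1/((-27 - 1742) + 3892563) = 1/(-1769 + 3892563) = 1/3890794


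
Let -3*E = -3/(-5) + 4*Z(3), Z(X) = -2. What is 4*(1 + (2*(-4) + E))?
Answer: -272/15 ≈ -18.133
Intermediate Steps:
E = 37/15 (E = -(-3/(-5) + 4*(-2))/3 = -(-3*(-⅕) - 8)/3 = -(⅗ - 8)/3 = -⅓*(-37/5) = 37/15 ≈ 2.4667)
4*(1 + (2*(-4) + E)) = 4*(1 + (2*(-4) + 37/15)) = 4*(1 + (-8 + 37/15)) = 4*(1 - 83/15) = 4*(-68/15) = -272/15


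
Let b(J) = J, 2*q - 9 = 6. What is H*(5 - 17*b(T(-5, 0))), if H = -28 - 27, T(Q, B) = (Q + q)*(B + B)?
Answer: -275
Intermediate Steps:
q = 15/2 (q = 9/2 + (½)*6 = 9/2 + 3 = 15/2 ≈ 7.5000)
T(Q, B) = 2*B*(15/2 + Q) (T(Q, B) = (Q + 15/2)*(B + B) = (15/2 + Q)*(2*B) = 2*B*(15/2 + Q))
H = -55
H*(5 - 17*b(T(-5, 0))) = -55*(5 - 0*(15 + 2*(-5))) = -55*(5 - 0*(15 - 10)) = -55*(5 - 0*5) = -55*(5 - 17*0) = -55*(5 + 0) = -55*5 = -275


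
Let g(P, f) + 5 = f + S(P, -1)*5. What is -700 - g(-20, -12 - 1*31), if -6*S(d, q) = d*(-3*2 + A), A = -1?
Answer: -1606/3 ≈ -535.33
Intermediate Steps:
S(d, q) = 7*d/6 (S(d, q) = -d*(-3*2 - 1)/6 = -d*(-6 - 1)/6 = -d*(-7)/6 = -(-7)*d/6 = 7*d/6)
g(P, f) = -5 + f + 35*P/6 (g(P, f) = -5 + (f + (7*P/6)*5) = -5 + (f + 35*P/6) = -5 + f + 35*P/6)
-700 - g(-20, -12 - 1*31) = -700 - (-5 + (-12 - 1*31) + (35/6)*(-20)) = -700 - (-5 + (-12 - 31) - 350/3) = -700 - (-5 - 43 - 350/3) = -700 - 1*(-494/3) = -700 + 494/3 = -1606/3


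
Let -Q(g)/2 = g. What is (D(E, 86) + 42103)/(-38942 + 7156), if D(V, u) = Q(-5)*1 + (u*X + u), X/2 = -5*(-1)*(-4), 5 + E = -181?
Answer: -38759/31786 ≈ -1.2194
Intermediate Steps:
E = -186 (E = -5 - 181 = -186)
X = -40 (X = 2*(-5*(-1)*(-4)) = 2*(5*(-4)) = 2*(-20) = -40)
Q(g) = -2*g
D(V, u) = 10 - 39*u (D(V, u) = -2*(-5)*1 + (u*(-40) + u) = 10*1 + (-40*u + u) = 10 - 39*u)
(D(E, 86) + 42103)/(-38942 + 7156) = ((10 - 39*86) + 42103)/(-38942 + 7156) = ((10 - 3354) + 42103)/(-31786) = (-3344 + 42103)*(-1/31786) = 38759*(-1/31786) = -38759/31786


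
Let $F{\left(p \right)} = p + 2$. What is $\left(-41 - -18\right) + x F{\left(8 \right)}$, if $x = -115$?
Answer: $-1173$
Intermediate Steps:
$F{\left(p \right)} = 2 + p$
$\left(-41 - -18\right) + x F{\left(8 \right)} = \left(-41 - -18\right) - 115 \left(2 + 8\right) = \left(-41 + 18\right) - 1150 = -23 - 1150 = -1173$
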